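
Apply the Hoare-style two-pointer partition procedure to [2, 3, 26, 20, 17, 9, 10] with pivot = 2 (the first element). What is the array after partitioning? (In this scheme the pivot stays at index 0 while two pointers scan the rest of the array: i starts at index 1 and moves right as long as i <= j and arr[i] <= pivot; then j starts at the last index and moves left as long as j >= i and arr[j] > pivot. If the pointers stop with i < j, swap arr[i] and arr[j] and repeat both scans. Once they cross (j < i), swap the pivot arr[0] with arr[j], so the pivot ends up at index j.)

Hoare-style two-pointer partition with pivot = 2:

Initial array: [2, 3, 26, 20, 17, 9, 10]

Pointers start at i = 1, j = 6.
i ends at 1, j ends at 0: the pointers have crossed (j < i), so scanning stops.

j = 0, so swapping arr[0] with arr[j] leaves the pivot at position 0: [2, 3, 26, 20, 17, 9, 10]
Pivot position: 0

After partitioning with pivot 2, the array becomes [2, 3, 26, 20, 17, 9, 10]. The pivot is placed at index 0. All elements to the left of the pivot are <= 2, and all elements to the right are > 2.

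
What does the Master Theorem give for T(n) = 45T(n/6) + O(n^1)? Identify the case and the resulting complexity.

Master Theorem for T(n) = 45T(n/6) + O(n^1):

a = 45, b = 6, c = 1
log_b(a) = log_6(45) = 2.1245

Case 1: c = 1 < log_6(45) = 2.1245
T(n) = O(n^(log_6 45))

For T(n) = 45T(n/6) + O(n^1): log_6(45) = 2.1245. This is Case 1 of the Master Theorem (c < log_b(a), work dominated by leaves), giving O(n^(log_6 45)).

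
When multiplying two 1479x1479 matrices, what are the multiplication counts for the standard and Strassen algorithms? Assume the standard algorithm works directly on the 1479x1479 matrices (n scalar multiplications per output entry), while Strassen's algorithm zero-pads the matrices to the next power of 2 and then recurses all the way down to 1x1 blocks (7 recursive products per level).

Matrix multiplication for 1479x1479 matrices:

Strassen's algorithm requires power-of-2 dimensions. Pad 1479x1479 to 2048x2048 (next power of 2).

Standard algorithm: 1479^3 = 3235225239 multiplications
Strassen's algorithm: 7^(log2(2048)) = 7^11 = 1977326743 multiplications
Savings: 3235225239 - 1977326743 = 1257898496 multiplications

Standard: 3235225239 multiplications (1479^3). Strassen: 1977326743 multiplications (7^11, after padding to 2048x2048). Strassen reduces 8 recursive multiplications to 7 at each level.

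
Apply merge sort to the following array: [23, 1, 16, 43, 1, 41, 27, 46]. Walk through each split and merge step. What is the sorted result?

Merge sort trace:

Split: [23, 1, 16, 43, 1, 41, 27, 46] -> [23, 1, 16, 43] and [1, 41, 27, 46]
  Split: [23, 1, 16, 43] -> [23, 1] and [16, 43]
    Split: [23, 1] -> [23] and [1]
    Merge: [23] + [1] -> [1, 23]
    Split: [16, 43] -> [16] and [43]
    Merge: [16] + [43] -> [16, 43]
  Merge: [1, 23] + [16, 43] -> [1, 16, 23, 43]
  Split: [1, 41, 27, 46] -> [1, 41] and [27, 46]
    Split: [1, 41] -> [1] and [41]
    Merge: [1] + [41] -> [1, 41]
    Split: [27, 46] -> [27] and [46]
    Merge: [27] + [46] -> [27, 46]
  Merge: [1, 41] + [27, 46] -> [1, 27, 41, 46]
Merge: [1, 16, 23, 43] + [1, 27, 41, 46] -> [1, 1, 16, 23, 27, 41, 43, 46]

Final sorted array: [1, 1, 16, 23, 27, 41, 43, 46]

The merge sort proceeds by recursively splitting the array and merging sorted halves.
After all merges, the sorted array is [1, 1, 16, 23, 27, 41, 43, 46].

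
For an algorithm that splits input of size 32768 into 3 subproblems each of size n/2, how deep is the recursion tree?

For divide and conquer with division factor 2:

Problem sizes at each level:
Level 0: 32768
Level 1: 16384
Level 2: 8192
Level 3: 4096
Level 4: 2048
Level 5: 1024
Level 6: 512
Level 7: 256
Level 8: 128
Level 9: 64
Level 10: 32
Level 11: 16
Level 12: 8
Level 13: 4
Level 14: 2
Level 15: 1

The root is level 0 and the size-1 base case is level 15 (the tree spans levels 0 through 15, i.e. 16 levels counting the root), so the depth is the number of divisions: log_2(32768) = 15

The recursion tree depth is log_2(32768) = 15. At each level, the problem size is divided by 2, so it takes 15 divisions to reduce to a base case of size 1. The algorithm makes 3 recursive calls at each level.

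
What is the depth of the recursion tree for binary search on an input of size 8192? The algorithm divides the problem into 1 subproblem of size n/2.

For divide and conquer with division factor 2:

Problem sizes at each level:
Level 0: 8192
Level 1: 4096
Level 2: 2048
Level 3: 1024
Level 4: 512
Level 5: 256
Level 6: 128
Level 7: 64
Level 8: 32
Level 9: 16
Level 10: 8
Level 11: 4
Level 12: 2
Level 13: 1

The root is level 0 and the size-1 base case is level 13 (the tree spans levels 0 through 13, i.e. 14 levels counting the root), so the depth is the number of divisions: log_2(8192) = 13

The recursion tree depth is log_2(8192) = 13. At each level, the problem size is divided by 2, so it takes 13 divisions to reduce to a base case of size 1. The algorithm makes 1 recursive call at each level.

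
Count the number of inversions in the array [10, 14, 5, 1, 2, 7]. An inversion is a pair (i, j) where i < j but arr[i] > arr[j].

Finding inversions in [10, 14, 5, 1, 2, 7]:

(0, 2): arr[0]=10 > arr[2]=5
(0, 3): arr[0]=10 > arr[3]=1
(0, 4): arr[0]=10 > arr[4]=2
(0, 5): arr[0]=10 > arr[5]=7
(1, 2): arr[1]=14 > arr[2]=5
(1, 3): arr[1]=14 > arr[3]=1
(1, 4): arr[1]=14 > arr[4]=2
(1, 5): arr[1]=14 > arr[5]=7
(2, 3): arr[2]=5 > arr[3]=1
(2, 4): arr[2]=5 > arr[4]=2

Total inversions: 10

The array has 10 inversion(s): (0,2), (0,3), (0,4), (0,5), (1,2), (1,3), (1,4), (1,5), (2,3), (2,4). Each pair (i,j) satisfies i < j and arr[i] > arr[j].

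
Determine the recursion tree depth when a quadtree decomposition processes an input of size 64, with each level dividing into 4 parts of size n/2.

For divide and conquer with division factor 2:

Problem sizes at each level:
Level 0: 64
Level 1: 32
Level 2: 16
Level 3: 8
Level 4: 4
Level 5: 2
Level 6: 1

The root is level 0 and the size-1 base case is level 6 (the tree spans levels 0 through 6, i.e. 7 levels counting the root), so the depth is the number of divisions: log_2(64) = 6

The recursion tree depth is log_2(64) = 6. At each level, the problem size is divided by 2, so it takes 6 divisions to reduce to a base case of size 1. The algorithm makes 4 recursive calls at each level.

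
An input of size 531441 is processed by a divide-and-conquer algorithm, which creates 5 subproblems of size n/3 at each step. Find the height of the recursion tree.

For divide and conquer with division factor 3:

Problem sizes at each level:
Level 0: 531441
Level 1: 177147
Level 2: 59049
Level 3: 19683
Level 4: 6561
Level 5: 2187
Level 6: 729
Level 7: 243
Level 8: 81
Level 9: 27
Level 10: 9
Level 11: 3
Level 12: 1

The root is level 0 and the size-1 base case is level 12 (the tree spans levels 0 through 12, i.e. 13 levels counting the root), so the depth is the number of divisions: log_3(531441) = 12

The recursion tree depth is log_3(531441) = 12. At each level, the problem size is divided by 3, so it takes 12 divisions to reduce to a base case of size 1. The algorithm makes 5 recursive calls at each level.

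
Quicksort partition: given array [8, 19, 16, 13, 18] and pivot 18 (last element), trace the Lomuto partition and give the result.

Lomuto partition with pivot = 18:

Initial array: [8, 19, 16, 13, 18]

arr[0]=8 <= 18: swap with position 0, array becomes [8, 19, 16, 13, 18]
arr[1]=19 > 18: no swap
arr[2]=16 <= 18: swap with position 1, array becomes [8, 16, 19, 13, 18]
arr[3]=13 <= 18: swap with position 2, array becomes [8, 16, 13, 19, 18]

Place pivot at position 3: [8, 16, 13, 18, 19]
Pivot position: 3

After partitioning with pivot 18, the array becomes [8, 16, 13, 18, 19]. The pivot is placed at index 3. All elements to the left of the pivot are <= 18, and all elements to the right are > 18.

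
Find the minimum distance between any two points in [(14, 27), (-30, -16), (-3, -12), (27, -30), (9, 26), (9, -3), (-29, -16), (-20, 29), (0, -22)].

Computing all pairwise distances among 9 points:

d((14, 27), (-30, -16)) = 61.5224
d((14, 27), (-3, -12)) = 42.5441
d((14, 27), (27, -30)) = 58.4637
d((14, 27), (9, 26)) = 5.099
d((14, 27), (9, -3)) = 30.4138
d((14, 27), (-29, -16)) = 60.8112
d((14, 27), (-20, 29)) = 34.0588
d((14, 27), (0, -22)) = 50.9608
d((-30, -16), (-3, -12)) = 27.2947
d((-30, -16), (27, -30)) = 58.6941
d((-30, -16), (9, 26)) = 57.3149
d((-30, -16), (9, -3)) = 41.1096
d((-30, -16), (-29, -16)) = 1.0 <-- minimum
d((-30, -16), (-20, 29)) = 46.0977
d((-30, -16), (0, -22)) = 30.5941
d((-3, -12), (27, -30)) = 34.9857
d((-3, -12), (9, 26)) = 39.8497
d((-3, -12), (9, -3)) = 15.0
d((-3, -12), (-29, -16)) = 26.3059
d((-3, -12), (-20, 29)) = 44.3847
d((-3, -12), (0, -22)) = 10.4403
d((27, -30), (9, 26)) = 58.8218
d((27, -30), (9, -3)) = 32.45
d((27, -30), (-29, -16)) = 57.7235
d((27, -30), (-20, 29)) = 75.4321
d((27, -30), (0, -22)) = 28.1603
d((9, 26), (9, -3)) = 29.0
d((9, 26), (-29, -16)) = 56.6392
d((9, 26), (-20, 29)) = 29.1548
d((9, 26), (0, -22)) = 48.8365
d((9, -3), (-29, -16)) = 40.1622
d((9, -3), (-20, 29)) = 43.1856
d((9, -3), (0, -22)) = 21.0238
d((-29, -16), (-20, 29)) = 45.8912
d((-29, -16), (0, -22)) = 29.6142
d((-20, 29), (0, -22)) = 54.7814

Closest pair: (-30, -16) and (-29, -16) with distance 1.0

The closest pair is (-30, -16) and (-29, -16) with Euclidean distance 1.0. For 9 points, brute-force pairwise comparison is shown above. For large n, the divide-and-conquer algorithm (sort by x, recurse on halves, check the dividing strip) achieves O(n log n).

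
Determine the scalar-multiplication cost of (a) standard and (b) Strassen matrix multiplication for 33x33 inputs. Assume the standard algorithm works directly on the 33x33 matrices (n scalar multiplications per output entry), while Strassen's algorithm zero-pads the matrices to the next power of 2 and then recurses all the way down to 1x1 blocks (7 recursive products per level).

Matrix multiplication for 33x33 matrices:

Strassen's algorithm requires power-of-2 dimensions. Pad 33x33 to 64x64 (next power of 2).

Standard algorithm: 33^3 = 35937 multiplications
Strassen's algorithm: 7^(log2(64)) = 7^6 = 117649 multiplications
Difference: 35937 - 117649 = -81712 (Strassen uses MORE here due to padding overhead — for small or just-over-power-of-2 n, padding can outweigh the per-level savings)

Standard: 35937 multiplications (33^3). Strassen: 117649 multiplications (7^6, after padding to 64x64). Strassen reduces 8 recursive multiplications to 7 at each level.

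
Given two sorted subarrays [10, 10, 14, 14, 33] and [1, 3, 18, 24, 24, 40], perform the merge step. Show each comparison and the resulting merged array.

Merging process:

Compare 10 vs 1: take 1 from right. Merged: [1]
Compare 10 vs 3: take 3 from right. Merged: [1, 3]
Compare 10 vs 18: take 10 from left. Merged: [1, 3, 10]
Compare 10 vs 18: take 10 from left. Merged: [1, 3, 10, 10]
Compare 14 vs 18: take 14 from left. Merged: [1, 3, 10, 10, 14]
Compare 14 vs 18: take 14 from left. Merged: [1, 3, 10, 10, 14, 14]
Compare 33 vs 18: take 18 from right. Merged: [1, 3, 10, 10, 14, 14, 18]
Compare 33 vs 24: take 24 from right. Merged: [1, 3, 10, 10, 14, 14, 18, 24]
Compare 33 vs 24: take 24 from right. Merged: [1, 3, 10, 10, 14, 14, 18, 24, 24]
Compare 33 vs 40: take 33 from left. Merged: [1, 3, 10, 10, 14, 14, 18, 24, 24, 33]
Append remaining from right: [40]. Merged: [1, 3, 10, 10, 14, 14, 18, 24, 24, 33, 40]

Final merged array: [1, 3, 10, 10, 14, 14, 18, 24, 24, 33, 40]
Total comparisons: 10

The merged array is [1, 3, 10, 10, 14, 14, 18, 24, 24, 33, 40], requiring 10 comparisons. The merge step runs in O(n) time where n is the total number of elements.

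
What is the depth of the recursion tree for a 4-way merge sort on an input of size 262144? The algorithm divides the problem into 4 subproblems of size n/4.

For divide and conquer with division factor 4:

Problem sizes at each level:
Level 0: 262144
Level 1: 65536
Level 2: 16384
Level 3: 4096
Level 4: 1024
Level 5: 256
Level 6: 64
Level 7: 16
Level 8: 4
Level 9: 1

The root is level 0 and the size-1 base case is level 9 (the tree spans levels 0 through 9, i.e. 10 levels counting the root), so the depth is the number of divisions: log_4(262144) = 9

The recursion tree depth is log_4(262144) = 9. At each level, the problem size is divided by 4, so it takes 9 divisions to reduce to a base case of size 1. The algorithm makes 4 recursive calls at each level.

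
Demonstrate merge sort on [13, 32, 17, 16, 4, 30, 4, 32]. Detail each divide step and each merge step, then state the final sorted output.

Merge sort trace:

Split: [13, 32, 17, 16, 4, 30, 4, 32] -> [13, 32, 17, 16] and [4, 30, 4, 32]
  Split: [13, 32, 17, 16] -> [13, 32] and [17, 16]
    Split: [13, 32] -> [13] and [32]
    Merge: [13] + [32] -> [13, 32]
    Split: [17, 16] -> [17] and [16]
    Merge: [17] + [16] -> [16, 17]
  Merge: [13, 32] + [16, 17] -> [13, 16, 17, 32]
  Split: [4, 30, 4, 32] -> [4, 30] and [4, 32]
    Split: [4, 30] -> [4] and [30]
    Merge: [4] + [30] -> [4, 30]
    Split: [4, 32] -> [4] and [32]
    Merge: [4] + [32] -> [4, 32]
  Merge: [4, 30] + [4, 32] -> [4, 4, 30, 32]
Merge: [13, 16, 17, 32] + [4, 4, 30, 32] -> [4, 4, 13, 16, 17, 30, 32, 32]

Final sorted array: [4, 4, 13, 16, 17, 30, 32, 32]

The merge sort proceeds by recursively splitting the array and merging sorted halves.
After all merges, the sorted array is [4, 4, 13, 16, 17, 30, 32, 32].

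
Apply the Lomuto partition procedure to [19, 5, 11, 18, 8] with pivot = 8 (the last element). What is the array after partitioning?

Lomuto partition with pivot = 8:

Initial array: [19, 5, 11, 18, 8]

arr[0]=19 > 8: no swap
arr[1]=5 <= 8: swap with position 0, array becomes [5, 19, 11, 18, 8]
arr[2]=11 > 8: no swap
arr[3]=18 > 8: no swap

Place pivot at position 1: [5, 8, 11, 18, 19]
Pivot position: 1

After partitioning with pivot 8, the array becomes [5, 8, 11, 18, 19]. The pivot is placed at index 1. All elements to the left of the pivot are <= 8, and all elements to the right are > 8.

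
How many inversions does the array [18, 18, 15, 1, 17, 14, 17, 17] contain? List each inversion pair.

Finding inversions in [18, 18, 15, 1, 17, 14, 17, 17]:

(0, 2): arr[0]=18 > arr[2]=15
(0, 3): arr[0]=18 > arr[3]=1
(0, 4): arr[0]=18 > arr[4]=17
(0, 5): arr[0]=18 > arr[5]=14
(0, 6): arr[0]=18 > arr[6]=17
(0, 7): arr[0]=18 > arr[7]=17
(1, 2): arr[1]=18 > arr[2]=15
(1, 3): arr[1]=18 > arr[3]=1
(1, 4): arr[1]=18 > arr[4]=17
(1, 5): arr[1]=18 > arr[5]=14
(1, 6): arr[1]=18 > arr[6]=17
(1, 7): arr[1]=18 > arr[7]=17
(2, 3): arr[2]=15 > arr[3]=1
(2, 5): arr[2]=15 > arr[5]=14
(4, 5): arr[4]=17 > arr[5]=14

Total inversions: 15

The array has 15 inversion(s): (0,2), (0,3), (0,4), (0,5), (0,6), (0,7), (1,2), (1,3), (1,4), (1,5), (1,6), (1,7), (2,3), (2,5), (4,5). Each pair (i,j) satisfies i < j and arr[i] > arr[j].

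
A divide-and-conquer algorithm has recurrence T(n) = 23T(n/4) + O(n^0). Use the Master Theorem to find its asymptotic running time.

Master Theorem for T(n) = 23T(n/4) + O(n^0):

a = 23, b = 4, c = 0
log_b(a) = log_4(23) = 2.2618

Case 1: c = 0 < log_4(23) = 2.2618
T(n) = O(n^(log_4 23))

For T(n) = 23T(n/4) + O(n^0): log_4(23) = 2.2618. This is Case 1 of the Master Theorem (c < log_b(a), work dominated by leaves), giving O(n^(log_4 23)).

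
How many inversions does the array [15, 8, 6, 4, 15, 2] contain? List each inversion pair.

Finding inversions in [15, 8, 6, 4, 15, 2]:

(0, 1): arr[0]=15 > arr[1]=8
(0, 2): arr[0]=15 > arr[2]=6
(0, 3): arr[0]=15 > arr[3]=4
(0, 5): arr[0]=15 > arr[5]=2
(1, 2): arr[1]=8 > arr[2]=6
(1, 3): arr[1]=8 > arr[3]=4
(1, 5): arr[1]=8 > arr[5]=2
(2, 3): arr[2]=6 > arr[3]=4
(2, 5): arr[2]=6 > arr[5]=2
(3, 5): arr[3]=4 > arr[5]=2
(4, 5): arr[4]=15 > arr[5]=2

Total inversions: 11

The array has 11 inversion(s): (0,1), (0,2), (0,3), (0,5), (1,2), (1,3), (1,5), (2,3), (2,5), (3,5), (4,5). Each pair (i,j) satisfies i < j and arr[i] > arr[j].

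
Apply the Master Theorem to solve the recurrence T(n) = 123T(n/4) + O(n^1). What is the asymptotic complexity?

Master Theorem for T(n) = 123T(n/4) + O(n^1):

a = 123, b = 4, c = 1
log_b(a) = log_4(123) = 3.4713

Case 1: c = 1 < log_4(123) = 3.4713
T(n) = O(n^(log_4 123))

For T(n) = 123T(n/4) + O(n^1): log_4(123) = 3.4713. This is Case 1 of the Master Theorem (c < log_b(a), work dominated by leaves), giving O(n^(log_4 123)).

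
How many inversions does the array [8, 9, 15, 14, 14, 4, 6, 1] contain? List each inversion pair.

Finding inversions in [8, 9, 15, 14, 14, 4, 6, 1]:

(0, 5): arr[0]=8 > arr[5]=4
(0, 6): arr[0]=8 > arr[6]=6
(0, 7): arr[0]=8 > arr[7]=1
(1, 5): arr[1]=9 > arr[5]=4
(1, 6): arr[1]=9 > arr[6]=6
(1, 7): arr[1]=9 > arr[7]=1
(2, 3): arr[2]=15 > arr[3]=14
(2, 4): arr[2]=15 > arr[4]=14
(2, 5): arr[2]=15 > arr[5]=4
(2, 6): arr[2]=15 > arr[6]=6
(2, 7): arr[2]=15 > arr[7]=1
(3, 5): arr[3]=14 > arr[5]=4
(3, 6): arr[3]=14 > arr[6]=6
(3, 7): arr[3]=14 > arr[7]=1
(4, 5): arr[4]=14 > arr[5]=4
(4, 6): arr[4]=14 > arr[6]=6
(4, 7): arr[4]=14 > arr[7]=1
(5, 7): arr[5]=4 > arr[7]=1
(6, 7): arr[6]=6 > arr[7]=1

Total inversions: 19

The array has 19 inversion(s): (0,5), (0,6), (0,7), (1,5), (1,6), (1,7), (2,3), (2,4), (2,5), (2,6), (2,7), (3,5), (3,6), (3,7), (4,5), (4,6), (4,7), (5,7), (6,7). Each pair (i,j) satisfies i < j and arr[i] > arr[j].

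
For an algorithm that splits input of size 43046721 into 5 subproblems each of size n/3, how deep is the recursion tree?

For divide and conquer with division factor 3:

Problem sizes at each level:
Level 0: 43046721
Level 1: 14348907
Level 2: 4782969
Level 3: 1594323
Level 4: 531441
Level 5: 177147
Level 6: 59049
Level 7: 19683
Level 8: 6561
Level 9: 2187
Level 10: 729
Level 11: 243
Level 12: 81
Level 13: 27
Level 14: 9
Level 15: 3
Level 16: 1

The root is level 0 and the size-1 base case is level 16 (the tree spans levels 0 through 16, i.e. 17 levels counting the root), so the depth is the number of divisions: log_3(43046721) = 16

The recursion tree depth is log_3(43046721) = 16. At each level, the problem size is divided by 3, so it takes 16 divisions to reduce to a base case of size 1. The algorithm makes 5 recursive calls at each level.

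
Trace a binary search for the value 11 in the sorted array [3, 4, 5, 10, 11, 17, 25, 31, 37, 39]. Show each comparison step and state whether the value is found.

Binary search for 11 in [3, 4, 5, 10, 11, 17, 25, 31, 37, 39]:

lo=0, hi=9, mid=4, arr[mid]=11 -> Found target at index 4!

Binary search finds 11 at index 4 after 1 comparisons. The search repeatedly halves the search space by comparing with the middle element.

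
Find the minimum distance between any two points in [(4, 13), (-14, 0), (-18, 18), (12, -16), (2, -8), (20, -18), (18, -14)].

Computing all pairwise distances among 7 points:

d((4, 13), (-14, 0)) = 22.2036
d((4, 13), (-18, 18)) = 22.561
d((4, 13), (12, -16)) = 30.0832
d((4, 13), (2, -8)) = 21.095
d((4, 13), (20, -18)) = 34.8855
d((4, 13), (18, -14)) = 30.4138
d((-14, 0), (-18, 18)) = 18.4391
d((-14, 0), (12, -16)) = 30.5287
d((-14, 0), (2, -8)) = 17.8885
d((-14, 0), (20, -18)) = 38.4708
d((-14, 0), (18, -14)) = 34.9285
d((-18, 18), (12, -16)) = 45.3431
d((-18, 18), (2, -8)) = 32.8024
d((-18, 18), (20, -18)) = 52.345
d((-18, 18), (18, -14)) = 48.1664
d((12, -16), (2, -8)) = 12.8062
d((12, -16), (20, -18)) = 8.2462
d((12, -16), (18, -14)) = 6.3246
d((2, -8), (20, -18)) = 20.5913
d((2, -8), (18, -14)) = 17.088
d((20, -18), (18, -14)) = 4.4721 <-- minimum

Closest pair: (20, -18) and (18, -14) with distance 4.4721

The closest pair is (20, -18) and (18, -14) with Euclidean distance 4.4721. For 7 points, brute-force pairwise comparison is shown above. For large n, the divide-and-conquer algorithm (sort by x, recurse on halves, check the dividing strip) achieves O(n log n).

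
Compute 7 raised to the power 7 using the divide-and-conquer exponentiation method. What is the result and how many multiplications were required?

Computing 7^7 by squaring (build up from 7^1; each line after the first costs one multiplication):

7^1 = 7
7^2 = (7^1)^2 = 7^2 = 49
7^3 = 7 * 7^2 = 7 * 49 = 343
7^6 = (7^3)^2 = 343^2 = 117649
7^7 = 7 * 7^6 = 7 * 117649 = 823543

Result: 823543
Multiplications needed: 4 (4 lines after 7^1)

7^7 = 823543. Using exponentiation by squaring, this requires 4 multiplications. The key idea: if the exponent is even, square the half-power; if odd, multiply by the base once.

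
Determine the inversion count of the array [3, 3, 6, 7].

Finding inversions in [3, 3, 6, 7]:


Total inversions: 0

The array has 0 inversions. It is already sorted.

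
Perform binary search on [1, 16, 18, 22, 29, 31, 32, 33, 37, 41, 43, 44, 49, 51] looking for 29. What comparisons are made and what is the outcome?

Binary search for 29 in [1, 16, 18, 22, 29, 31, 32, 33, 37, 41, 43, 44, 49, 51]:

lo=0, hi=13, mid=6, arr[mid]=32 -> 32 > 29, search left half
lo=0, hi=5, mid=2, arr[mid]=18 -> 18 < 29, search right half
lo=3, hi=5, mid=4, arr[mid]=29 -> Found target at index 4!

Binary search finds 29 at index 4 after 3 comparisons. The search repeatedly halves the search space by comparing with the middle element.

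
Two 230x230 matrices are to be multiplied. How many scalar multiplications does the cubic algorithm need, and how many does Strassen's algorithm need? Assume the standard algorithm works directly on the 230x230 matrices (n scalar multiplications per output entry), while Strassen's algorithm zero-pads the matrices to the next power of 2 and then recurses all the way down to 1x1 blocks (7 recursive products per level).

Matrix multiplication for 230x230 matrices:

Strassen's algorithm requires power-of-2 dimensions. Pad 230x230 to 256x256 (next power of 2).

Standard algorithm: 230^3 = 12167000 multiplications
Strassen's algorithm: 7^(log2(256)) = 7^8 = 5764801 multiplications
Savings: 12167000 - 5764801 = 6402199 multiplications

Standard: 12167000 multiplications (230^3). Strassen: 5764801 multiplications (7^8, after padding to 256x256). Strassen reduces 8 recursive multiplications to 7 at each level.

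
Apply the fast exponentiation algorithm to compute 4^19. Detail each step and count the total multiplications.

Computing 4^19 by squaring (build up from 4^1; each line after the first costs one multiplication):

4^1 = 4
4^2 = (4^1)^2 = 4^2 = 16
4^4 = (4^2)^2 = 16^2 = 256
4^8 = (4^4)^2 = 256^2 = 65536
4^9 = 4 * 4^8 = 4 * 65536 = 262144
4^18 = (4^9)^2 = 262144^2 = 68719476736
4^19 = 4 * 4^18 = 4 * 68719476736 = 274877906944

Result: 274877906944
Multiplications needed: 6 (6 lines after 4^1)

4^19 = 274877906944. Using exponentiation by squaring, this requires 6 multiplications. The key idea: if the exponent is even, square the half-power; if odd, multiply by the base once.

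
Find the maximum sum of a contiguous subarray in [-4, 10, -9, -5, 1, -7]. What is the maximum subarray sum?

Using Kadane's algorithm on [-4, 10, -9, -5, 1, -7]:

Scanning through the array:
Position 1 (value 10): max_ending_here = 10, max_so_far = 10
Position 2 (value -9): max_ending_here = 1, max_so_far = 10
Position 3 (value -5): max_ending_here = -4, max_so_far = 10
Position 4 (value 1): max_ending_here = 1, max_so_far = 10
Position 5 (value -7): max_ending_here = -6, max_so_far = 10

Maximum subarray: [10]
Maximum sum: 10

The maximum subarray is [10] with sum 10. This subarray runs from index 1 to index 1.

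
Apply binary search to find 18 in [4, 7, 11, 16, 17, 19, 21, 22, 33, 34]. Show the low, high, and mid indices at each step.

Binary search for 18 in [4, 7, 11, 16, 17, 19, 21, 22, 33, 34]:

lo=0, hi=9, mid=4, arr[mid]=17 -> 17 < 18, search right half
lo=5, hi=9, mid=7, arr[mid]=22 -> 22 > 18, search left half
lo=5, hi=6, mid=5, arr[mid]=19 -> 19 > 18, search left half
lo=5 > hi=4, target 18 not found

Binary search determines that 18 is not in the array after 3 comparisons. The search space was exhausted without finding the target.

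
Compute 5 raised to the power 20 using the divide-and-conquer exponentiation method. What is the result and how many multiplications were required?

Computing 5^20 by squaring (build up from 5^1; each line after the first costs one multiplication):

5^1 = 5
5^2 = (5^1)^2 = 5^2 = 25
5^4 = (5^2)^2 = 25^2 = 625
5^5 = 5 * 5^4 = 5 * 625 = 3125
5^10 = (5^5)^2 = 3125^2 = 9765625
5^20 = (5^10)^2 = 9765625^2 = 95367431640625

Result: 95367431640625
Multiplications needed: 5 (5 lines after 5^1)

5^20 = 95367431640625. Using exponentiation by squaring, this requires 5 multiplications. The key idea: if the exponent is even, square the half-power; if odd, multiply by the base once.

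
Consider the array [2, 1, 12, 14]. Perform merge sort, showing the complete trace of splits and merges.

Merge sort trace:

Split: [2, 1, 12, 14] -> [2, 1] and [12, 14]
  Split: [2, 1] -> [2] and [1]
  Merge: [2] + [1] -> [1, 2]
  Split: [12, 14] -> [12] and [14]
  Merge: [12] + [14] -> [12, 14]
Merge: [1, 2] + [12, 14] -> [1, 2, 12, 14]

Final sorted array: [1, 2, 12, 14]

The merge sort proceeds by recursively splitting the array and merging sorted halves.
After all merges, the sorted array is [1, 2, 12, 14].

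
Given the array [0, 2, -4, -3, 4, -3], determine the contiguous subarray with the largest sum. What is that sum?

Using Kadane's algorithm on [0, 2, -4, -3, 4, -3]:

Scanning through the array:
Position 1 (value 2): max_ending_here = 2, max_so_far = 2
Position 2 (value -4): max_ending_here = -2, max_so_far = 2
Position 3 (value -3): max_ending_here = -3, max_so_far = 2
Position 4 (value 4): max_ending_here = 4, max_so_far = 4
Position 5 (value -3): max_ending_here = 1, max_so_far = 4

Maximum subarray: [4]
Maximum sum: 4

The maximum subarray is [4] with sum 4. This subarray runs from index 4 to index 4.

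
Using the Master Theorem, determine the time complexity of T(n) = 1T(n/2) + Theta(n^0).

Master Theorem for T(n) = 1T(n/2) + O(n^0):

a = 1, b = 2, c = 0
log_b(a) = log_2(1) = 0.0000

Case 2: c = 0 = log_2(1) = 0.0000
T(n) = O(n^0 log n) = O(log n)

For T(n) = 1T(n/2) + O(n^0): log_2(1) = 0.0000. This is Case 2 of the Master Theorem (c = log_b(a), equal work at all levels), giving O(log n).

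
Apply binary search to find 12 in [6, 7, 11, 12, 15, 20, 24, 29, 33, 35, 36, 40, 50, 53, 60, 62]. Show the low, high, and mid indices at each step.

Binary search for 12 in [6, 7, 11, 12, 15, 20, 24, 29, 33, 35, 36, 40, 50, 53, 60, 62]:

lo=0, hi=15, mid=7, arr[mid]=29 -> 29 > 12, search left half
lo=0, hi=6, mid=3, arr[mid]=12 -> Found target at index 3!

Binary search finds 12 at index 3 after 2 comparisons. The search repeatedly halves the search space by comparing with the middle element.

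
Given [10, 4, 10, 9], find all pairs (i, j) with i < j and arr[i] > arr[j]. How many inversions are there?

Finding inversions in [10, 4, 10, 9]:

(0, 1): arr[0]=10 > arr[1]=4
(0, 3): arr[0]=10 > arr[3]=9
(2, 3): arr[2]=10 > arr[3]=9

Total inversions: 3

The array has 3 inversion(s): (0,1), (0,3), (2,3). Each pair (i,j) satisfies i < j and arr[i] > arr[j].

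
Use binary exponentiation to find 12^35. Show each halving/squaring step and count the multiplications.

Computing 12^35 by squaring (build up from 12^1; each line after the first costs one multiplication):

12^1 = 12
12^2 = (12^1)^2 = 12^2 = 144
12^4 = (12^2)^2 = 144^2 = 20736
12^8 = (12^4)^2 = 20736^2 = 429981696
12^16 = (12^8)^2 = 429981696^2 = 184884258895036416
12^17 = 12 * 12^16 = 12 * 184884258895036416 = 2218611106740436992
12^34 = (12^17)^2 = 2218611106740436992^2 = 4922235242952026704037113243122008064
12^35 = 12 * 12^34 = 12 * 4922235242952026704037113243122008064 = 59066822915424320448445358917464096768

Result: 59066822915424320448445358917464096768
Multiplications needed: 7 (7 lines after 12^1)

12^35 = 59066822915424320448445358917464096768. Using exponentiation by squaring, this requires 7 multiplications. The key idea: if the exponent is even, square the half-power; if odd, multiply by the base once.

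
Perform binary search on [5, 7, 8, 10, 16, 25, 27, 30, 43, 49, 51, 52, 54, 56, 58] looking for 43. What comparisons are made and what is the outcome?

Binary search for 43 in [5, 7, 8, 10, 16, 25, 27, 30, 43, 49, 51, 52, 54, 56, 58]:

lo=0, hi=14, mid=7, arr[mid]=30 -> 30 < 43, search right half
lo=8, hi=14, mid=11, arr[mid]=52 -> 52 > 43, search left half
lo=8, hi=10, mid=9, arr[mid]=49 -> 49 > 43, search left half
lo=8, hi=8, mid=8, arr[mid]=43 -> Found target at index 8!

Binary search finds 43 at index 8 after 4 comparisons. The search repeatedly halves the search space by comparing with the middle element.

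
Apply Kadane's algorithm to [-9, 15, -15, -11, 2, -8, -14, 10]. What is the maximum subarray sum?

Using Kadane's algorithm on [-9, 15, -15, -11, 2, -8, -14, 10]:

Scanning through the array:
Position 1 (value 15): max_ending_here = 15, max_so_far = 15
Position 2 (value -15): max_ending_here = 0, max_so_far = 15
Position 3 (value -11): max_ending_here = -11, max_so_far = 15
Position 4 (value 2): max_ending_here = 2, max_so_far = 15
Position 5 (value -8): max_ending_here = -6, max_so_far = 15
Position 6 (value -14): max_ending_here = -14, max_so_far = 15
Position 7 (value 10): max_ending_here = 10, max_so_far = 15

Maximum subarray: [15]
Maximum sum: 15

The maximum subarray is [15] with sum 15. This subarray runs from index 1 to index 1.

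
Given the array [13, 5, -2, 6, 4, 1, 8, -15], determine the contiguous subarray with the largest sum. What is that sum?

Using Kadane's algorithm on [13, 5, -2, 6, 4, 1, 8, -15]:

Scanning through the array:
Position 1 (value 5): max_ending_here = 18, max_so_far = 18
Position 2 (value -2): max_ending_here = 16, max_so_far = 18
Position 3 (value 6): max_ending_here = 22, max_so_far = 22
Position 4 (value 4): max_ending_here = 26, max_so_far = 26
Position 5 (value 1): max_ending_here = 27, max_so_far = 27
Position 6 (value 8): max_ending_here = 35, max_so_far = 35
Position 7 (value -15): max_ending_here = 20, max_so_far = 35

Maximum subarray: [13, 5, -2, 6, 4, 1, 8]
Maximum sum: 35

The maximum subarray is [13, 5, -2, 6, 4, 1, 8] with sum 35. This subarray runs from index 0 to index 6.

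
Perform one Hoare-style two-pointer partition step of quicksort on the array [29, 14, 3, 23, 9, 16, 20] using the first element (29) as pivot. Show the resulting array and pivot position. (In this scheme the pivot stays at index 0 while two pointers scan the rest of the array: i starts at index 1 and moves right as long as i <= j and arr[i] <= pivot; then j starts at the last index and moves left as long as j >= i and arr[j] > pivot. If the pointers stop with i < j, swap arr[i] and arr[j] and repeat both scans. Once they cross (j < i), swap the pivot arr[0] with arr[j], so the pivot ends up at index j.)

Hoare-style two-pointer partition with pivot = 29:

Initial array: [29, 14, 3, 23, 9, 16, 20]

Pointers start at i = 1, j = 6.
i ends at 7, j ends at 6: the pointers have crossed (j < i), so scanning stops.

Swap pivot arr[0] with arr[6] to place pivot at position 6: [20, 14, 3, 23, 9, 16, 29]
Pivot position: 6

After partitioning with pivot 29, the array becomes [20, 14, 3, 23, 9, 16, 29]. The pivot is placed at index 6. All elements to the left of the pivot are <= 29, and all elements to the right are > 29.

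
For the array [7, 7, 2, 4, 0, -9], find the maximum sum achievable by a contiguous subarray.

Using Kadane's algorithm on [7, 7, 2, 4, 0, -9]:

Scanning through the array:
Position 1 (value 7): max_ending_here = 14, max_so_far = 14
Position 2 (value 2): max_ending_here = 16, max_so_far = 16
Position 3 (value 4): max_ending_here = 20, max_so_far = 20
Position 4 (value 0): max_ending_here = 20, max_so_far = 20
Position 5 (value -9): max_ending_here = 11, max_so_far = 20

Maximum subarray: [7, 7, 2, 4]
Maximum sum: 20

The maximum subarray is [7, 7, 2, 4] with sum 20. This subarray runs from index 0 to index 3.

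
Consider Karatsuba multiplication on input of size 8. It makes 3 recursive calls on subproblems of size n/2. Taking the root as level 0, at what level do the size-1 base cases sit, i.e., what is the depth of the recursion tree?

For divide and conquer with division factor 2:

Problem sizes at each level:
Level 0: 8
Level 1: 4
Level 2: 2
Level 3: 1

The root is level 0 and the size-1 base case is level 3 (the tree spans levels 0 through 3, i.e. 4 levels counting the root), so the depth is the number of divisions: log_2(8) = 3

The recursion tree depth is log_2(8) = 3. At each level, the problem size is divided by 2, so it takes 3 divisions to reduce to a base case of size 1. The algorithm makes 3 recursive calls at each level.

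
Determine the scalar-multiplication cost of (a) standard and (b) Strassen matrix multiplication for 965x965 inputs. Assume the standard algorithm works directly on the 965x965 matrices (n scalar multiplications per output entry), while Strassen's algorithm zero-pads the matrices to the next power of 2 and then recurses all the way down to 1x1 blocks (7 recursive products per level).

Matrix multiplication for 965x965 matrices:

Strassen's algorithm requires power-of-2 dimensions. Pad 965x965 to 1024x1024 (next power of 2).

Standard algorithm: 965^3 = 898632125 multiplications
Strassen's algorithm: 7^(log2(1024)) = 7^10 = 282475249 multiplications
Savings: 898632125 - 282475249 = 616156876 multiplications

Standard: 898632125 multiplications (965^3). Strassen: 282475249 multiplications (7^10, after padding to 1024x1024). Strassen reduces 8 recursive multiplications to 7 at each level.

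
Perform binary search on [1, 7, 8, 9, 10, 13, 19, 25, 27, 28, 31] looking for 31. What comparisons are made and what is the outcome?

Binary search for 31 in [1, 7, 8, 9, 10, 13, 19, 25, 27, 28, 31]:

lo=0, hi=10, mid=5, arr[mid]=13 -> 13 < 31, search right half
lo=6, hi=10, mid=8, arr[mid]=27 -> 27 < 31, search right half
lo=9, hi=10, mid=9, arr[mid]=28 -> 28 < 31, search right half
lo=10, hi=10, mid=10, arr[mid]=31 -> Found target at index 10!

Binary search finds 31 at index 10 after 4 comparisons. The search repeatedly halves the search space by comparing with the middle element.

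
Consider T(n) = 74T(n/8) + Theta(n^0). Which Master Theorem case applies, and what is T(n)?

Master Theorem for T(n) = 74T(n/8) + O(n^0):

a = 74, b = 8, c = 0
log_b(a) = log_8(74) = 2.0698

Case 1: c = 0 < log_8(74) = 2.0698
T(n) = O(n^(log_8 74))

For T(n) = 74T(n/8) + O(n^0): log_8(74) = 2.0698. This is Case 1 of the Master Theorem (c < log_b(a), work dominated by leaves), giving O(n^(log_8 74)).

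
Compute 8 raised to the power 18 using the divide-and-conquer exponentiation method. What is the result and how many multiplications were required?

Computing 8^18 by squaring (build up from 8^1; each line after the first costs one multiplication):

8^1 = 8
8^2 = (8^1)^2 = 8^2 = 64
8^4 = (8^2)^2 = 64^2 = 4096
8^8 = (8^4)^2 = 4096^2 = 16777216
8^9 = 8 * 8^8 = 8 * 16777216 = 134217728
8^18 = (8^9)^2 = 134217728^2 = 18014398509481984

Result: 18014398509481984
Multiplications needed: 5 (5 lines after 8^1)

8^18 = 18014398509481984. Using exponentiation by squaring, this requires 5 multiplications. The key idea: if the exponent is even, square the half-power; if odd, multiply by the base once.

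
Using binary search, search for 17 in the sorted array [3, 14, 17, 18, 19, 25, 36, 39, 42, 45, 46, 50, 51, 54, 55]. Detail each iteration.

Binary search for 17 in [3, 14, 17, 18, 19, 25, 36, 39, 42, 45, 46, 50, 51, 54, 55]:

lo=0, hi=14, mid=7, arr[mid]=39 -> 39 > 17, search left half
lo=0, hi=6, mid=3, arr[mid]=18 -> 18 > 17, search left half
lo=0, hi=2, mid=1, arr[mid]=14 -> 14 < 17, search right half
lo=2, hi=2, mid=2, arr[mid]=17 -> Found target at index 2!

Binary search finds 17 at index 2 after 4 comparisons. The search repeatedly halves the search space by comparing with the middle element.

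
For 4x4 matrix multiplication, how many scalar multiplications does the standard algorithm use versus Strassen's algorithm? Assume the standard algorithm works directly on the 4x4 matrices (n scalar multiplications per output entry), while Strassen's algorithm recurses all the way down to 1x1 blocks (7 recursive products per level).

Matrix multiplication for 4x4 matrices:

Standard algorithm: 4^3 = 64 multiplications
Strassen's algorithm: 7^(log2(4)) = 7^2 = 49 multiplications
Savings: 64 - 49 = 15 multiplications

Standard: 64 multiplications (4^3). Strassen: 49 multiplications (7^2). Strassen reduces 8 recursive multiplications to 7 at each level.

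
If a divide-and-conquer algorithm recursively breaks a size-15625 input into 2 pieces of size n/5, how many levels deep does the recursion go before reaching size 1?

For divide and conquer with division factor 5:

Problem sizes at each level:
Level 0: 15625
Level 1: 3125
Level 2: 625
Level 3: 125
Level 4: 25
Level 5: 5
Level 6: 1

The root is level 0 and the size-1 base case is level 6 (the tree spans levels 0 through 6, i.e. 7 levels counting the root), so the depth is the number of divisions: log_5(15625) = 6

The recursion tree depth is log_5(15625) = 6. At each level, the problem size is divided by 5, so it takes 6 divisions to reduce to a base case of size 1. The algorithm makes 2 recursive calls at each level.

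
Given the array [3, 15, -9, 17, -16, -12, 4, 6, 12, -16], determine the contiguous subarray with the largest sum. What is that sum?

Using Kadane's algorithm on [3, 15, -9, 17, -16, -12, 4, 6, 12, -16]:

Scanning through the array:
Position 1 (value 15): max_ending_here = 18, max_so_far = 18
Position 2 (value -9): max_ending_here = 9, max_so_far = 18
Position 3 (value 17): max_ending_here = 26, max_so_far = 26
Position 4 (value -16): max_ending_here = 10, max_so_far = 26
Position 5 (value -12): max_ending_here = -2, max_so_far = 26
Position 6 (value 4): max_ending_here = 4, max_so_far = 26
Position 7 (value 6): max_ending_here = 10, max_so_far = 26
Position 8 (value 12): max_ending_here = 22, max_so_far = 26
Position 9 (value -16): max_ending_here = 6, max_so_far = 26

Maximum subarray: [3, 15, -9, 17]
Maximum sum: 26

The maximum subarray is [3, 15, -9, 17] with sum 26. This subarray runs from index 0 to index 3.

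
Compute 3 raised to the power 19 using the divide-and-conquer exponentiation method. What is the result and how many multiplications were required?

Computing 3^19 by squaring (build up from 3^1; each line after the first costs one multiplication):

3^1 = 3
3^2 = (3^1)^2 = 3^2 = 9
3^4 = (3^2)^2 = 9^2 = 81
3^8 = (3^4)^2 = 81^2 = 6561
3^9 = 3 * 3^8 = 3 * 6561 = 19683
3^18 = (3^9)^2 = 19683^2 = 387420489
3^19 = 3 * 3^18 = 3 * 387420489 = 1162261467

Result: 1162261467
Multiplications needed: 6 (6 lines after 3^1)

3^19 = 1162261467. Using exponentiation by squaring, this requires 6 multiplications. The key idea: if the exponent is even, square the half-power; if odd, multiply by the base once.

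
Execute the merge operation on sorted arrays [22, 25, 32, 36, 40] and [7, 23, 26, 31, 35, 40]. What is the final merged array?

Merging process:

Compare 22 vs 7: take 7 from right. Merged: [7]
Compare 22 vs 23: take 22 from left. Merged: [7, 22]
Compare 25 vs 23: take 23 from right. Merged: [7, 22, 23]
Compare 25 vs 26: take 25 from left. Merged: [7, 22, 23, 25]
Compare 32 vs 26: take 26 from right. Merged: [7, 22, 23, 25, 26]
Compare 32 vs 31: take 31 from right. Merged: [7, 22, 23, 25, 26, 31]
Compare 32 vs 35: take 32 from left. Merged: [7, 22, 23, 25, 26, 31, 32]
Compare 36 vs 35: take 35 from right. Merged: [7, 22, 23, 25, 26, 31, 32, 35]
Compare 36 vs 40: take 36 from left. Merged: [7, 22, 23, 25, 26, 31, 32, 35, 36]
Compare 40 vs 40: take 40 from left. Merged: [7, 22, 23, 25, 26, 31, 32, 35, 36, 40]
Append remaining from right: [40]. Merged: [7, 22, 23, 25, 26, 31, 32, 35, 36, 40, 40]

Final merged array: [7, 22, 23, 25, 26, 31, 32, 35, 36, 40, 40]
Total comparisons: 10

The merged array is [7, 22, 23, 25, 26, 31, 32, 35, 36, 40, 40], requiring 10 comparisons. The merge step runs in O(n) time where n is the total number of elements.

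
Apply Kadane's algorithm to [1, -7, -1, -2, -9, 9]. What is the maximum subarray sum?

Using Kadane's algorithm on [1, -7, -1, -2, -9, 9]:

Scanning through the array:
Position 1 (value -7): max_ending_here = -6, max_so_far = 1
Position 2 (value -1): max_ending_here = -1, max_so_far = 1
Position 3 (value -2): max_ending_here = -2, max_so_far = 1
Position 4 (value -9): max_ending_here = -9, max_so_far = 1
Position 5 (value 9): max_ending_here = 9, max_so_far = 9

Maximum subarray: [9]
Maximum sum: 9

The maximum subarray is [9] with sum 9. This subarray runs from index 5 to index 5.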